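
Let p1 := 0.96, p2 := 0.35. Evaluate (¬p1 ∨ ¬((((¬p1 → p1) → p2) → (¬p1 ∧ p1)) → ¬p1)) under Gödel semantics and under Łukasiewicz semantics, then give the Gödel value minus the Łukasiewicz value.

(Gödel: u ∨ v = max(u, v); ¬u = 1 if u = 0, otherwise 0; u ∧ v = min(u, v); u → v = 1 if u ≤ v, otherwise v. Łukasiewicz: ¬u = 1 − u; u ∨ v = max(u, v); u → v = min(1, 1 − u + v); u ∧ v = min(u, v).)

Gödel evaluation:
  ¬p1: Gödel ¬ of 0.96 = 0 (operand ≠ 0)
  ¬p1: Gödel ¬ of 0.96 = 0 (operand ≠ 0)
  (¬p1 → p1): 0 ≤ 0.96, so result = 1
  ((¬p1 → p1) → p2): 1 > 0.35, so result = 0.35
  ¬p1: Gödel ¬ of 0.96 = 0 (operand ≠ 0)
  (¬p1 ∧ p1) = min(0, 0.96) = 0
  (((¬p1 → p1) → p2) → (¬p1 ∧ p1)): 0.35 > 0, so result = 0
  ¬p1: Gödel ¬ of 0.96 = 0 (operand ≠ 0)
  ((((¬p1 → p1) → p2) → (¬p1 ∧ p1)) → ¬p1): 0 ≤ 0, so result = 1
  ¬((((¬p1 → p1) → p2) → (¬p1 ∧ p1)) → ¬p1): Gödel ¬ of 1 = 0 (operand ≠ 0)
  (¬p1 ∨ ¬((((¬p1 → p1) → p2) → (¬p1 ∧ p1)) → ¬p1)) = max(0, 0) = 0
  Gödel value = 0
Łukasiewicz evaluation:
  ¬p1: Łukasiewicz ¬ gives 1 − 0.96 = 0.04
  ¬p1: Łukasiewicz ¬ gives 1 − 0.96 = 0.04
  (¬p1 → p1): min(1, 1 − 0.04 + 0.96) = 1
  ((¬p1 → p1) → p2): min(1, 1 − 1 + 0.35) = 0.35
  ¬p1: Łukasiewicz ¬ gives 1 − 0.96 = 0.04
  (¬p1 ∧ p1) = min(0.04, 0.96) = 0.04
  (((¬p1 → p1) → p2) → (¬p1 ∧ p1)): min(1, 1 − 0.35 + 0.04) = 0.69
  ¬p1: Łukasiewicz ¬ gives 1 − 0.96 = 0.04
  ((((¬p1 → p1) → p2) → (¬p1 ∧ p1)) → ¬p1): min(1, 1 − 0.69 + 0.04) = 0.35
  ¬((((¬p1 → p1) → p2) → (¬p1 ∧ p1)) → ¬p1): Łukasiewicz ¬ gives 1 − 0.35 = 0.65
  (¬p1 ∨ ¬((((¬p1 → p1) → p2) → (¬p1 ∧ p1)) → ¬p1)) = max(0.04, 0.65) = 0.65
  Łukasiewicz value = 0.65
Difference: 0 − 0.65 = -0.65

-0.65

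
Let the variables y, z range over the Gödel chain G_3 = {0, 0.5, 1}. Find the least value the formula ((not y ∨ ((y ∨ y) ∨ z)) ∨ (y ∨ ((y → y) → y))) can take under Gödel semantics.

0.50

The minimum is attained at y = 0.5, z = 0:
  not y: Gödel ¬ of 0.5 = 0 (operand ≠ 0)
  (y ∨ y) = max(0.5, 0.5) = 0.5
  ((y ∨ y) ∨ z) = max(0.5, 0) = 0.5
  (not y ∨ ((y ∨ y) ∨ z)) = max(0, 0.5) = 0.5
  (y → y): 0.5 ≤ 0.5, so result = 1
  ((y → y) → y): 1 > 0.5, so result = 0.5
  (y ∨ ((y → y) → y)) = max(0.5, 0.5) = 0.5
  ((not y ∨ ((y ∨ y) ∨ z)) ∨ (y ∨ ((y → y) → y))) = max(0.5, 0.5) = 0.5
Checking all 9 assignments confirms none give a value below 0.50.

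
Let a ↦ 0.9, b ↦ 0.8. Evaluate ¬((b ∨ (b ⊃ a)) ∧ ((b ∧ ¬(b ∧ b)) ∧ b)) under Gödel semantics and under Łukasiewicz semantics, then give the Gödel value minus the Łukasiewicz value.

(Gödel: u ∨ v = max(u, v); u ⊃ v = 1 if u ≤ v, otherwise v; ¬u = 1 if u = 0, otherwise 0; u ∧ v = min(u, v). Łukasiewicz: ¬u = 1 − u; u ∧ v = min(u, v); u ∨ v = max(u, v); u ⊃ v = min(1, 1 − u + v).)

Gödel evaluation:
  (b ⊃ a): 0.8 ≤ 0.9, so result = 1
  (b ∨ (b ⊃ a)) = max(0.8, 1) = 1
  (b ∧ b) = min(0.8, 0.8) = 0.8
  ¬(b ∧ b): Gödel ¬ of 0.8 = 0 (operand ≠ 0)
  (b ∧ ¬(b ∧ b)) = min(0.8, 0) = 0
  ((b ∧ ¬(b ∧ b)) ∧ b) = min(0, 0.8) = 0
  ((b ∨ (b ⊃ a)) ∧ ((b ∧ ¬(b ∧ b)) ∧ b)) = min(1, 0) = 0
  ¬((b ∨ (b ⊃ a)) ∧ ((b ∧ ¬(b ∧ b)) ∧ b)): Gödel ¬ of 0 = 1 (operand is 0)
  Gödel value = 1
Łukasiewicz evaluation:
  (b ⊃ a): min(1, 1 − 0.8 + 0.9) = 1
  (b ∨ (b ⊃ a)) = max(0.8, 1) = 1
  (b ∧ b) = min(0.8, 0.8) = 0.8
  ¬(b ∧ b): Łukasiewicz ¬ gives 1 − 0.8 = 0.2
  (b ∧ ¬(b ∧ b)) = min(0.8, 0.2) = 0.2
  ((b ∧ ¬(b ∧ b)) ∧ b) = min(0.2, 0.8) = 0.2
  ((b ∨ (b ⊃ a)) ∧ ((b ∧ ¬(b ∧ b)) ∧ b)) = min(1, 0.2) = 0.2
  ¬((b ∨ (b ⊃ a)) ∧ ((b ∧ ¬(b ∧ b)) ∧ b)): Łukasiewicz ¬ gives 1 − 0.2 = 0.8
  Łukasiewicz value = 0.8
Difference: 1 − 0.8 = 0.20

0.20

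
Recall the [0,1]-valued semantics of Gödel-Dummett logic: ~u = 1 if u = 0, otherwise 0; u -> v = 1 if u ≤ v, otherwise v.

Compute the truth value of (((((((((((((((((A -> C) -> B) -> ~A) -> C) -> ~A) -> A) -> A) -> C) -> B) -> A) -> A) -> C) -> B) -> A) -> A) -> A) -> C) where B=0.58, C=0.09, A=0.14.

(A -> C): 0.14 > 0.09, so result = 0.09
((A -> C) -> B): 0.09 ≤ 0.58, so result = 1
~A: Gödel ¬ of 0.14 = 0 (operand ≠ 0)
(((A -> C) -> B) -> ~A): 1 > 0, so result = 0
((((A -> C) -> B) -> ~A) -> C): 0 ≤ 0.09, so result = 1
~A: Gödel ¬ of 0.14 = 0 (operand ≠ 0)
(((((A -> C) -> B) -> ~A) -> C) -> ~A): 1 > 0, so result = 0
((((((A -> C) -> B) -> ~A) -> C) -> ~A) -> A): 0 ≤ 0.14, so result = 1
(((((((A -> C) -> B) -> ~A) -> C) -> ~A) -> A) -> A): 1 > 0.14, so result = 0.14
((((((((A -> C) -> B) -> ~A) -> C) -> ~A) -> A) -> A) -> C): 0.14 > 0.09, so result = 0.09
(((((((((A -> C) -> B) -> ~A) -> C) -> ~A) -> A) -> A) -> C) -> B): 0.09 ≤ 0.58, so result = 1
((((((((((A -> C) -> B) -> ~A) -> C) -> ~A) -> A) -> A) -> C) -> B) -> A): 1 > 0.14, so result = 0.14
(((((((((((A -> C) -> B) -> ~A) -> C) -> ~A) -> A) -> A) -> C) -> B) -> A) -> A): 0.14 ≤ 0.14, so result = 1
((((((((((((A -> C) -> B) -> ~A) -> C) -> ~A) -> A) -> A) -> C) -> B) -> A) -> A) -> C): 1 > 0.09, so result = 0.09
(((((((((((((A -> C) -> B) -> ~A) -> C) -> ~A) -> A) -> A) -> C) -> B) -> A) -> A) -> C) -> B): 0.09 ≤ 0.58, so result = 1
((((((((((((((A -> C) -> B) -> ~A) -> C) -> ~A) -> A) -> A) -> C) -> B) -> A) -> A) -> C) -> B) -> A): 1 > 0.14, so result = 0.14
(((((((((((((((A -> C) -> B) -> ~A) -> C) -> ~A) -> A) -> A) -> C) -> B) -> A) -> A) -> C) -> B) -> A) -> A): 0.14 ≤ 0.14, so result = 1
((((((((((((((((A -> C) -> B) -> ~A) -> C) -> ~A) -> A) -> A) -> C) -> B) -> A) -> A) -> C) -> B) -> A) -> A) -> A): 1 > 0.14, so result = 0.14
(((((((((((((((((A -> C) -> B) -> ~A) -> C) -> ~A) -> A) -> A) -> C) -> B) -> A) -> A) -> C) -> B) -> A) -> A) -> A) -> C): 0.14 > 0.09, so result = 0.09

0.09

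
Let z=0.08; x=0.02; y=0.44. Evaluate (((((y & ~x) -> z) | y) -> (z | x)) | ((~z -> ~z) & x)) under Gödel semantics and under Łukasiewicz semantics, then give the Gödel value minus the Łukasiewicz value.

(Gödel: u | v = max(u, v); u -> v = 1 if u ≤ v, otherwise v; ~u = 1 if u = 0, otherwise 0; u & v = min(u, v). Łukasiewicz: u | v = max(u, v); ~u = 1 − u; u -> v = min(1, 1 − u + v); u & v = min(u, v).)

-0.36

Gödel evaluation:
  ~x: Gödel ¬ of 0.02 = 0 (operand ≠ 0)
  (y & ~x) = min(0.44, 0) = 0
  ((y & ~x) -> z): 0 ≤ 0.08, so result = 1
  (((y & ~x) -> z) | y) = max(1, 0.44) = 1
  (z | x) = max(0.08, 0.02) = 0.08
  ((((y & ~x) -> z) | y) -> (z | x)): 1 > 0.08, so result = 0.08
  ~z: Gödel ¬ of 0.08 = 0 (operand ≠ 0)
  ~z: Gödel ¬ of 0.08 = 0 (operand ≠ 0)
  (~z -> ~z): 0 ≤ 0, so result = 1
  ((~z -> ~z) & x) = min(1, 0.02) = 0.02
  (((((y & ~x) -> z) | y) -> (z | x)) | ((~z -> ~z) & x)) = max(0.08, 0.02) = 0.08
  Gödel value = 0.08
Łukasiewicz evaluation:
  ~x: Łukasiewicz ¬ gives 1 − 0.02 = 0.98
  (y & ~x) = min(0.44, 0.98) = 0.44
  ((y & ~x) -> z): min(1, 1 − 0.44 + 0.08) = 0.64
  (((y & ~x) -> z) | y) = max(0.64, 0.44) = 0.64
  (z | x) = max(0.08, 0.02) = 0.08
  ((((y & ~x) -> z) | y) -> (z | x)): min(1, 1 − 0.64 + 0.08) = 0.44
  ~z: Łukasiewicz ¬ gives 1 − 0.08 = 0.92
  ~z: Łukasiewicz ¬ gives 1 − 0.08 = 0.92
  (~z -> ~z): min(1, 1 − 0.92 + 0.92) = 1
  ((~z -> ~z) & x) = min(1, 0.02) = 0.02
  (((((y & ~x) -> z) | y) -> (z | x)) | ((~z -> ~z) & x)) = max(0.44, 0.02) = 0.44
  Łukasiewicz value = 0.44
Difference: 0.08 − 0.44 = -0.36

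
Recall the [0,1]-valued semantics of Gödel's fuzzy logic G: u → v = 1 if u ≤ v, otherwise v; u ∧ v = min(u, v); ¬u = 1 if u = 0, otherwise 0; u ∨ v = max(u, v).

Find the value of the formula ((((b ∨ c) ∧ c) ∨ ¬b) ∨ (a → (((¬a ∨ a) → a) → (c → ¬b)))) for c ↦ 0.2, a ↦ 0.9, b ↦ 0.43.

0.20

(b ∨ c) = max(0.43, 0.2) = 0.43
((b ∨ c) ∧ c) = min(0.43, 0.2) = 0.2
¬b: Gödel ¬ of 0.43 = 0 (operand ≠ 0)
(((b ∨ c) ∧ c) ∨ ¬b) = max(0.2, 0) = 0.2
¬a: Gödel ¬ of 0.9 = 0 (operand ≠ 0)
(¬a ∨ a) = max(0, 0.9) = 0.9
((¬a ∨ a) → a): 0.9 ≤ 0.9, so result = 1
¬b: Gödel ¬ of 0.43 = 0 (operand ≠ 0)
(c → ¬b): 0.2 > 0, so result = 0
(((¬a ∨ a) → a) → (c → ¬b)): 1 > 0, so result = 0
(a → (((¬a ∨ a) → a) → (c → ¬b))): 0.9 > 0, so result = 0
((((b ∨ c) ∧ c) ∨ ¬b) ∨ (a → (((¬a ∨ a) → a) → (c → ¬b)))) = max(0.2, 0) = 0.2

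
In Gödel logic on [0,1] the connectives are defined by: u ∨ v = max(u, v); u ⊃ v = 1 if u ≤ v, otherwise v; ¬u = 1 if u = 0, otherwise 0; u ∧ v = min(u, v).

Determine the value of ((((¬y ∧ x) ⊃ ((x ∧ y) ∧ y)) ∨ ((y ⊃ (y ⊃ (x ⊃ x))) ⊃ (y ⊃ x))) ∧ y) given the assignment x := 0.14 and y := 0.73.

¬y: Gödel ¬ of 0.73 = 0 (operand ≠ 0)
(¬y ∧ x) = min(0, 0.14) = 0
(x ∧ y) = min(0.14, 0.73) = 0.14
((x ∧ y) ∧ y) = min(0.14, 0.73) = 0.14
((¬y ∧ x) ⊃ ((x ∧ y) ∧ y)): 0 ≤ 0.14, so result = 1
(x ⊃ x): 0.14 ≤ 0.14, so result = 1
(y ⊃ (x ⊃ x)): 0.73 ≤ 1, so result = 1
(y ⊃ (y ⊃ (x ⊃ x))): 0.73 ≤ 1, so result = 1
(y ⊃ x): 0.73 > 0.14, so result = 0.14
((y ⊃ (y ⊃ (x ⊃ x))) ⊃ (y ⊃ x)): 1 > 0.14, so result = 0.14
(((¬y ∧ x) ⊃ ((x ∧ y) ∧ y)) ∨ ((y ⊃ (y ⊃ (x ⊃ x))) ⊃ (y ⊃ x))) = max(1, 0.14) = 1
((((¬y ∧ x) ⊃ ((x ∧ y) ∧ y)) ∨ ((y ⊃ (y ⊃ (x ⊃ x))) ⊃ (y ⊃ x))) ∧ y) = min(1, 0.73) = 0.73

0.73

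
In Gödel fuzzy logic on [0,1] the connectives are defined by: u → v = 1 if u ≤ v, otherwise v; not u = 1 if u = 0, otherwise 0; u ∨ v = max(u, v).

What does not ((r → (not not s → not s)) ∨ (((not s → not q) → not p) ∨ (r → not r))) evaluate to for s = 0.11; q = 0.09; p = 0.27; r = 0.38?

1.00

not s: Gödel ¬ of 0.11 = 0 (operand ≠ 0)
not not s: Gödel ¬ of 0 = 1 (operand is 0)
not s: Gödel ¬ of 0.11 = 0 (operand ≠ 0)
(not not s → not s): 1 > 0, so result = 0
(r → (not not s → not s)): 0.38 > 0, so result = 0
not s: Gödel ¬ of 0.11 = 0 (operand ≠ 0)
not q: Gödel ¬ of 0.09 = 0 (operand ≠ 0)
(not s → not q): 0 ≤ 0, so result = 1
not p: Gödel ¬ of 0.27 = 0 (operand ≠ 0)
((not s → not q) → not p): 1 > 0, so result = 0
not r: Gödel ¬ of 0.38 = 0 (operand ≠ 0)
(r → not r): 0.38 > 0, so result = 0
(((not s → not q) → not p) ∨ (r → not r)) = max(0, 0) = 0
((r → (not not s → not s)) ∨ (((not s → not q) → not p) ∨ (r → not r))) = max(0, 0) = 0
not ((r → (not not s → not s)) ∨ (((not s → not q) → not p) ∨ (r → not r))): Gödel ¬ of 0 = 1 (operand is 0)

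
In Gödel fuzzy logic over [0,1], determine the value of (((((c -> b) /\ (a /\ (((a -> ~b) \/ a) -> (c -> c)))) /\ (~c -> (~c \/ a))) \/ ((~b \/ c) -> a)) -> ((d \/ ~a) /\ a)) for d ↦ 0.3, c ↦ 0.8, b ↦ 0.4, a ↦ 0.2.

1.00

(c -> b): 0.8 > 0.4, so result = 0.4
~b: Gödel ¬ of 0.4 = 0 (operand ≠ 0)
(a -> ~b): 0.2 > 0, so result = 0
((a -> ~b) \/ a) = max(0, 0.2) = 0.2
(c -> c): 0.8 ≤ 0.8, so result = 1
(((a -> ~b) \/ a) -> (c -> c)): 0.2 ≤ 1, so result = 1
(a /\ (((a -> ~b) \/ a) -> (c -> c))) = min(0.2, 1) = 0.2
((c -> b) /\ (a /\ (((a -> ~b) \/ a) -> (c -> c)))) = min(0.4, 0.2) = 0.2
~c: Gödel ¬ of 0.8 = 0 (operand ≠ 0)
~c: Gödel ¬ of 0.8 = 0 (operand ≠ 0)
(~c \/ a) = max(0, 0.2) = 0.2
(~c -> (~c \/ a)): 0 ≤ 0.2, so result = 1
(((c -> b) /\ (a /\ (((a -> ~b) \/ a) -> (c -> c)))) /\ (~c -> (~c \/ a))) = min(0.2, 1) = 0.2
~b: Gödel ¬ of 0.4 = 0 (operand ≠ 0)
(~b \/ c) = max(0, 0.8) = 0.8
((~b \/ c) -> a): 0.8 > 0.2, so result = 0.2
((((c -> b) /\ (a /\ (((a -> ~b) \/ a) -> (c -> c)))) /\ (~c -> (~c \/ a))) \/ ((~b \/ c) -> a)) = max(0.2, 0.2) = 0.2
~a: Gödel ¬ of 0.2 = 0 (operand ≠ 0)
(d \/ ~a) = max(0.3, 0) = 0.3
((d \/ ~a) /\ a) = min(0.3, 0.2) = 0.2
(((((c -> b) /\ (a /\ (((a -> ~b) \/ a) -> (c -> c)))) /\ (~c -> (~c \/ a))) \/ ((~b \/ c) -> a)) -> ((d \/ ~a) /\ a)): 0.2 ≤ 0.2, so result = 1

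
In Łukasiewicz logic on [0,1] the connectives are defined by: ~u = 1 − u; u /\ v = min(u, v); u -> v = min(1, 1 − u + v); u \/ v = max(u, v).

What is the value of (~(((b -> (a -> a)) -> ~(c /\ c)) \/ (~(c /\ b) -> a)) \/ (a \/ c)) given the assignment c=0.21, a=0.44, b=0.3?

0.44

(a -> a): min(1, 1 − 0.44 + 0.44) = 1
(b -> (a -> a)): min(1, 1 − 0.3 + 1) = 1
(c /\ c) = min(0.21, 0.21) = 0.21
~(c /\ c): Łukasiewicz ¬ gives 1 − 0.21 = 0.79
((b -> (a -> a)) -> ~(c /\ c)): min(1, 1 − 1 + 0.79) = 0.79
(c /\ b) = min(0.21, 0.3) = 0.21
~(c /\ b): Łukasiewicz ¬ gives 1 − 0.21 = 0.79
(~(c /\ b) -> a): min(1, 1 − 0.79 + 0.44) = 0.65
(((b -> (a -> a)) -> ~(c /\ c)) \/ (~(c /\ b) -> a)) = max(0.79, 0.65) = 0.79
~(((b -> (a -> a)) -> ~(c /\ c)) \/ (~(c /\ b) -> a)): Łukasiewicz ¬ gives 1 − 0.79 = 0.21
(a \/ c) = max(0.44, 0.21) = 0.44
(~(((b -> (a -> a)) -> ~(c /\ c)) \/ (~(c /\ b) -> a)) \/ (a \/ c)) = max(0.21, 0.44) = 0.44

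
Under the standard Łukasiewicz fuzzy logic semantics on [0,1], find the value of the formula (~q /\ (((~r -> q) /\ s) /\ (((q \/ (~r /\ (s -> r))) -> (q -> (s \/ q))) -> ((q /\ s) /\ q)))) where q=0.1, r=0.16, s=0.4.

0.10

~q: Łukasiewicz ¬ gives 1 − 0.1 = 0.9
~r: Łukasiewicz ¬ gives 1 − 0.16 = 0.84
(~r -> q): min(1, 1 − 0.84 + 0.1) = 0.26
((~r -> q) /\ s) = min(0.26, 0.4) = 0.26
~r: Łukasiewicz ¬ gives 1 − 0.16 = 0.84
(s -> r): min(1, 1 − 0.4 + 0.16) = 0.76
(~r /\ (s -> r)) = min(0.84, 0.76) = 0.76
(q \/ (~r /\ (s -> r))) = max(0.1, 0.76) = 0.76
(s \/ q) = max(0.4, 0.1) = 0.4
(q -> (s \/ q)): min(1, 1 − 0.1 + 0.4) = 1
((q \/ (~r /\ (s -> r))) -> (q -> (s \/ q))): min(1, 1 − 0.76 + 1) = 1
(q /\ s) = min(0.1, 0.4) = 0.1
((q /\ s) /\ q) = min(0.1, 0.1) = 0.1
(((q \/ (~r /\ (s -> r))) -> (q -> (s \/ q))) -> ((q /\ s) /\ q)): min(1, 1 − 1 + 0.1) = 0.1
(((~r -> q) /\ s) /\ (((q \/ (~r /\ (s -> r))) -> (q -> (s \/ q))) -> ((q /\ s) /\ q))) = min(0.26, 0.1) = 0.1
(~q /\ (((~r -> q) /\ s) /\ (((q \/ (~r /\ (s -> r))) -> (q -> (s \/ q))) -> ((q /\ s) /\ q)))) = min(0.9, 0.1) = 0.1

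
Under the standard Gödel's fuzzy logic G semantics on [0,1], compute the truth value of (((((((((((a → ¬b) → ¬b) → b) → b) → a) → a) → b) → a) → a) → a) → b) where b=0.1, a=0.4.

0.10

¬b: Gödel ¬ of 0.1 = 0 (operand ≠ 0)
(a → ¬b): 0.4 > 0, so result = 0
¬b: Gödel ¬ of 0.1 = 0 (operand ≠ 0)
((a → ¬b) → ¬b): 0 ≤ 0, so result = 1
(((a → ¬b) → ¬b) → b): 1 > 0.1, so result = 0.1
((((a → ¬b) → ¬b) → b) → b): 0.1 ≤ 0.1, so result = 1
(((((a → ¬b) → ¬b) → b) → b) → a): 1 > 0.4, so result = 0.4
((((((a → ¬b) → ¬b) → b) → b) → a) → a): 0.4 ≤ 0.4, so result = 1
(((((((a → ¬b) → ¬b) → b) → b) → a) → a) → b): 1 > 0.1, so result = 0.1
((((((((a → ¬b) → ¬b) → b) → b) → a) → a) → b) → a): 0.1 ≤ 0.4, so result = 1
(((((((((a → ¬b) → ¬b) → b) → b) → a) → a) → b) → a) → a): 1 > 0.4, so result = 0.4
((((((((((a → ¬b) → ¬b) → b) → b) → a) → a) → b) → a) → a) → a): 0.4 ≤ 0.4, so result = 1
(((((((((((a → ¬b) → ¬b) → b) → b) → a) → a) → b) → a) → a) → a) → b): 1 > 0.1, so result = 0.1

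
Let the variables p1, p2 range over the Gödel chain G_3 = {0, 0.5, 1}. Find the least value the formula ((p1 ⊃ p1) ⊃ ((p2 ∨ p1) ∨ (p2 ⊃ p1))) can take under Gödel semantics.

The minimum is attained at p1 = 0, p2 = 0.5:
  (p1 ⊃ p1): 0 ≤ 0, so result = 1
  (p2 ∨ p1) = max(0.5, 0) = 0.5
  (p2 ⊃ p1): 0.5 > 0, so result = 0
  ((p2 ∨ p1) ∨ (p2 ⊃ p1)) = max(0.5, 0) = 0.5
  ((p1 ⊃ p1) ⊃ ((p2 ∨ p1) ∨ (p2 ⊃ p1))): 1 > 0.5, so result = 0.5
Checking all 9 assignments confirms none give a value below 0.50.

0.50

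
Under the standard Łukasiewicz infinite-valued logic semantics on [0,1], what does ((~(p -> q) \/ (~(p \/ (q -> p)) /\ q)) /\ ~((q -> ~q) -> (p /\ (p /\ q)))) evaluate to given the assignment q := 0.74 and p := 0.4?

(p -> q): min(1, 1 − 0.4 + 0.74) = 1
~(p -> q): Łukasiewicz ¬ gives 1 − 1 = 0
(q -> p): min(1, 1 − 0.74 + 0.4) = 0.66
(p \/ (q -> p)) = max(0.4, 0.66) = 0.66
~(p \/ (q -> p)): Łukasiewicz ¬ gives 1 − 0.66 = 0.34
(~(p \/ (q -> p)) /\ q) = min(0.34, 0.74) = 0.34
(~(p -> q) \/ (~(p \/ (q -> p)) /\ q)) = max(0, 0.34) = 0.34
~q: Łukasiewicz ¬ gives 1 − 0.74 = 0.26
(q -> ~q): min(1, 1 − 0.74 + 0.26) = 0.52
(p /\ q) = min(0.4, 0.74) = 0.4
(p /\ (p /\ q)) = min(0.4, 0.4) = 0.4
((q -> ~q) -> (p /\ (p /\ q))): min(1, 1 − 0.52 + 0.4) = 0.88
~((q -> ~q) -> (p /\ (p /\ q))): Łukasiewicz ¬ gives 1 − 0.88 = 0.12
((~(p -> q) \/ (~(p \/ (q -> p)) /\ q)) /\ ~((q -> ~q) -> (p /\ (p /\ q)))) = min(0.34, 0.12) = 0.12

0.12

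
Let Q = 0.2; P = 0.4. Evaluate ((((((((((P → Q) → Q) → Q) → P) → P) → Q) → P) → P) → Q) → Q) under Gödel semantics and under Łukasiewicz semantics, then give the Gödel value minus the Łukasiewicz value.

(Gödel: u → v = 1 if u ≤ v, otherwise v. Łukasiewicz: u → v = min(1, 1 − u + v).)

0.60

Gödel evaluation:
  (P → Q): 0.4 > 0.2, so result = 0.2
  ((P → Q) → Q): 0.2 ≤ 0.2, so result = 1
  (((P → Q) → Q) → Q): 1 > 0.2, so result = 0.2
  ((((P → Q) → Q) → Q) → P): 0.2 ≤ 0.4, so result = 1
  (((((P → Q) → Q) → Q) → P) → P): 1 > 0.4, so result = 0.4
  ((((((P → Q) → Q) → Q) → P) → P) → Q): 0.4 > 0.2, so result = 0.2
  (((((((P → Q) → Q) → Q) → P) → P) → Q) → P): 0.2 ≤ 0.4, so result = 1
  ((((((((P → Q) → Q) → Q) → P) → P) → Q) → P) → P): 1 > 0.4, so result = 0.4
  (((((((((P → Q) → Q) → Q) → P) → P) → Q) → P) → P) → Q): 0.4 > 0.2, so result = 0.2
  ((((((((((P → Q) → Q) → Q) → P) → P) → Q) → P) → P) → Q) → Q): 0.2 ≤ 0.2, so result = 1
  Gödel value = 1
Łukasiewicz evaluation:
  (P → Q): min(1, 1 − 0.4 + 0.2) = 0.8
  ((P → Q) → Q): min(1, 1 − 0.8 + 0.2) = 0.4
  (((P → Q) → Q) → Q): min(1, 1 − 0.4 + 0.2) = 0.8
  ((((P → Q) → Q) → Q) → P): min(1, 1 − 0.8 + 0.4) = 0.6
  (((((P → Q) → Q) → Q) → P) → P): min(1, 1 − 0.6 + 0.4) = 0.8
  ((((((P → Q) → Q) → Q) → P) → P) → Q): min(1, 1 − 0.8 + 0.2) = 0.4
  (((((((P → Q) → Q) → Q) → P) → P) → Q) → P): min(1, 1 − 0.4 + 0.4) = 1
  ((((((((P → Q) → Q) → Q) → P) → P) → Q) → P) → P): min(1, 1 − 1 + 0.4) = 0.4
  (((((((((P → Q) → Q) → Q) → P) → P) → Q) → P) → P) → Q): min(1, 1 − 0.4 + 0.2) = 0.8
  ((((((((((P → Q) → Q) → Q) → P) → P) → Q) → P) → P) → Q) → Q): min(1, 1 − 0.8 + 0.2) = 0.4
  Łukasiewicz value = 0.4
Difference: 1 − 0.4 = 0.60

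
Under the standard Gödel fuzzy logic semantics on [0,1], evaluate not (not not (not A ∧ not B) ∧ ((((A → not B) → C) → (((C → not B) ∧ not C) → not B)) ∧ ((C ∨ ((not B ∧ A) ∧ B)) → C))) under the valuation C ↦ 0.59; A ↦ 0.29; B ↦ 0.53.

1.00

not A: Gödel ¬ of 0.29 = 0 (operand ≠ 0)
not B: Gödel ¬ of 0.53 = 0 (operand ≠ 0)
(not A ∧ not B) = min(0, 0) = 0
not (not A ∧ not B): Gödel ¬ of 0 = 1 (operand is 0)
not not (not A ∧ not B): Gödel ¬ of 1 = 0 (operand ≠ 0)
not B: Gödel ¬ of 0.53 = 0 (operand ≠ 0)
(A → not B): 0.29 > 0, so result = 0
((A → not B) → C): 0 ≤ 0.59, so result = 1
not B: Gödel ¬ of 0.53 = 0 (operand ≠ 0)
(C → not B): 0.59 > 0, so result = 0
not C: Gödel ¬ of 0.59 = 0 (operand ≠ 0)
((C → not B) ∧ not C) = min(0, 0) = 0
not B: Gödel ¬ of 0.53 = 0 (operand ≠ 0)
(((C → not B) ∧ not C) → not B): 0 ≤ 0, so result = 1
(((A → not B) → C) → (((C → not B) ∧ not C) → not B)): 1 ≤ 1, so result = 1
not B: Gödel ¬ of 0.53 = 0 (operand ≠ 0)
(not B ∧ A) = min(0, 0.29) = 0
((not B ∧ A) ∧ B) = min(0, 0.53) = 0
(C ∨ ((not B ∧ A) ∧ B)) = max(0.59, 0) = 0.59
((C ∨ ((not B ∧ A) ∧ B)) → C): 0.59 ≤ 0.59, so result = 1
((((A → not B) → C) → (((C → not B) ∧ not C) → not B)) ∧ ((C ∨ ((not B ∧ A) ∧ B)) → C)) = min(1, 1) = 1
(not not (not A ∧ not B) ∧ ((((A → not B) → C) → (((C → not B) ∧ not C) → not B)) ∧ ((C ∨ ((not B ∧ A) ∧ B)) → C))) = min(0, 1) = 0
not (not not (not A ∧ not B) ∧ ((((A → not B) → C) → (((C → not B) ∧ not C) → not B)) ∧ ((C ∨ ((not B ∧ A) ∧ B)) → C))): Gödel ¬ of 0 = 1 (operand is 0)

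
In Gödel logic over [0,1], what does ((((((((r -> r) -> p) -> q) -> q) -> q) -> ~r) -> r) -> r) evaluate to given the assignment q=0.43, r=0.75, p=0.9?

0.75

(r -> r): 0.75 ≤ 0.75, so result = 1
((r -> r) -> p): 1 > 0.9, so result = 0.9
(((r -> r) -> p) -> q): 0.9 > 0.43, so result = 0.43
((((r -> r) -> p) -> q) -> q): 0.43 ≤ 0.43, so result = 1
(((((r -> r) -> p) -> q) -> q) -> q): 1 > 0.43, so result = 0.43
~r: Gödel ¬ of 0.75 = 0 (operand ≠ 0)
((((((r -> r) -> p) -> q) -> q) -> q) -> ~r): 0.43 > 0, so result = 0
(((((((r -> r) -> p) -> q) -> q) -> q) -> ~r) -> r): 0 ≤ 0.75, so result = 1
((((((((r -> r) -> p) -> q) -> q) -> q) -> ~r) -> r) -> r): 1 > 0.75, so result = 0.75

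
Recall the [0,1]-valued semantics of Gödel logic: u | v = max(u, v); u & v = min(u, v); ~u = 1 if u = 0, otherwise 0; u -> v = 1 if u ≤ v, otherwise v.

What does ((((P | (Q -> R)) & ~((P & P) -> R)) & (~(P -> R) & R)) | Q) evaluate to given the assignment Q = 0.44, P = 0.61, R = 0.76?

(Q -> R): 0.44 ≤ 0.76, so result = 1
(P | (Q -> R)) = max(0.61, 1) = 1
(P & P) = min(0.61, 0.61) = 0.61
((P & P) -> R): 0.61 ≤ 0.76, so result = 1
~((P & P) -> R): Gödel ¬ of 1 = 0 (operand ≠ 0)
((P | (Q -> R)) & ~((P & P) -> R)) = min(1, 0) = 0
(P -> R): 0.61 ≤ 0.76, so result = 1
~(P -> R): Gödel ¬ of 1 = 0 (operand ≠ 0)
(~(P -> R) & R) = min(0, 0.76) = 0
(((P | (Q -> R)) & ~((P & P) -> R)) & (~(P -> R) & R)) = min(0, 0) = 0
((((P | (Q -> R)) & ~((P & P) -> R)) & (~(P -> R) & R)) | Q) = max(0, 0.44) = 0.44

0.44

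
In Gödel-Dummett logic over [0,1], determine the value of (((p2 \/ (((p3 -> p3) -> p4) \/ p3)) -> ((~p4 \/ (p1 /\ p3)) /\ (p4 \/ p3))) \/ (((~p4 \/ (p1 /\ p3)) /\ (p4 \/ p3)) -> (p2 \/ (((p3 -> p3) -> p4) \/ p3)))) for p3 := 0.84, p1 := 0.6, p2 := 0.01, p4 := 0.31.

(p3 -> p3): 0.84 ≤ 0.84, so result = 1
((p3 -> p3) -> p4): 1 > 0.31, so result = 0.31
(((p3 -> p3) -> p4) \/ p3) = max(0.31, 0.84) = 0.84
(p2 \/ (((p3 -> p3) -> p4) \/ p3)) = max(0.01, 0.84) = 0.84
~p4: Gödel ¬ of 0.31 = 0 (operand ≠ 0)
(p1 /\ p3) = min(0.6, 0.84) = 0.6
(~p4 \/ (p1 /\ p3)) = max(0, 0.6) = 0.6
(p4 \/ p3) = max(0.31, 0.84) = 0.84
((~p4 \/ (p1 /\ p3)) /\ (p4 \/ p3)) = min(0.6, 0.84) = 0.6
((p2 \/ (((p3 -> p3) -> p4) \/ p3)) -> ((~p4 \/ (p1 /\ p3)) /\ (p4 \/ p3))): 0.84 > 0.6, so result = 0.6
~p4: Gödel ¬ of 0.31 = 0 (operand ≠ 0)
(p1 /\ p3) = min(0.6, 0.84) = 0.6
(~p4 \/ (p1 /\ p3)) = max(0, 0.6) = 0.6
(p4 \/ p3) = max(0.31, 0.84) = 0.84
((~p4 \/ (p1 /\ p3)) /\ (p4 \/ p3)) = min(0.6, 0.84) = 0.6
(p3 -> p3): 0.84 ≤ 0.84, so result = 1
((p3 -> p3) -> p4): 1 > 0.31, so result = 0.31
(((p3 -> p3) -> p4) \/ p3) = max(0.31, 0.84) = 0.84
(p2 \/ (((p3 -> p3) -> p4) \/ p3)) = max(0.01, 0.84) = 0.84
(((~p4 \/ (p1 /\ p3)) /\ (p4 \/ p3)) -> (p2 \/ (((p3 -> p3) -> p4) \/ p3))): 0.6 ≤ 0.84, so result = 1
(((p2 \/ (((p3 -> p3) -> p4) \/ p3)) -> ((~p4 \/ (p1 /\ p3)) /\ (p4 \/ p3))) \/ (((~p4 \/ (p1 /\ p3)) /\ (p4 \/ p3)) -> (p2 \/ (((p3 -> p3) -> p4) \/ p3)))) = max(0.6, 1) = 1

1.00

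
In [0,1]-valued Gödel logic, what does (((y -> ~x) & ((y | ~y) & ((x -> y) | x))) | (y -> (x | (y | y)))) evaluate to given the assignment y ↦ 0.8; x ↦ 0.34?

1.00

~x: Gödel ¬ of 0.34 = 0 (operand ≠ 0)
(y -> ~x): 0.8 > 0, so result = 0
~y: Gödel ¬ of 0.8 = 0 (operand ≠ 0)
(y | ~y) = max(0.8, 0) = 0.8
(x -> y): 0.34 ≤ 0.8, so result = 1
((x -> y) | x) = max(1, 0.34) = 1
((y | ~y) & ((x -> y) | x)) = min(0.8, 1) = 0.8
((y -> ~x) & ((y | ~y) & ((x -> y) | x))) = min(0, 0.8) = 0
(y | y) = max(0.8, 0.8) = 0.8
(x | (y | y)) = max(0.34, 0.8) = 0.8
(y -> (x | (y | y))): 0.8 ≤ 0.8, so result = 1
(((y -> ~x) & ((y | ~y) & ((x -> y) | x))) | (y -> (x | (y | y)))) = max(0, 1) = 1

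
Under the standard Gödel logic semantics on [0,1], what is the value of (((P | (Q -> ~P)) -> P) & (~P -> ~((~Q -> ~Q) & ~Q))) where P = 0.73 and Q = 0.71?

1.00

~P: Gödel ¬ of 0.73 = 0 (operand ≠ 0)
(Q -> ~P): 0.71 > 0, so result = 0
(P | (Q -> ~P)) = max(0.73, 0) = 0.73
((P | (Q -> ~P)) -> P): 0.73 ≤ 0.73, so result = 1
~P: Gödel ¬ of 0.73 = 0 (operand ≠ 0)
~Q: Gödel ¬ of 0.71 = 0 (operand ≠ 0)
~Q: Gödel ¬ of 0.71 = 0 (operand ≠ 0)
(~Q -> ~Q): 0 ≤ 0, so result = 1
~Q: Gödel ¬ of 0.71 = 0 (operand ≠ 0)
((~Q -> ~Q) & ~Q) = min(1, 0) = 0
~((~Q -> ~Q) & ~Q): Gödel ¬ of 0 = 1 (operand is 0)
(~P -> ~((~Q -> ~Q) & ~Q)): 0 ≤ 1, so result = 1
(((P | (Q -> ~P)) -> P) & (~P -> ~((~Q -> ~Q) & ~Q))) = min(1, 1) = 1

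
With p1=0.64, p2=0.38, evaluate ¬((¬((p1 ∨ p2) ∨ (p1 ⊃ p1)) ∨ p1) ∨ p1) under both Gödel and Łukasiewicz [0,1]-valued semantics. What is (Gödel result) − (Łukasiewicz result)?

-0.36

Gödel evaluation:
  (p1 ∨ p2) = max(0.64, 0.38) = 0.64
  (p1 ⊃ p1): 0.64 ≤ 0.64, so result = 1
  ((p1 ∨ p2) ∨ (p1 ⊃ p1)) = max(0.64, 1) = 1
  ¬((p1 ∨ p2) ∨ (p1 ⊃ p1)): Gödel ¬ of 1 = 0 (operand ≠ 0)
  (¬((p1 ∨ p2) ∨ (p1 ⊃ p1)) ∨ p1) = max(0, 0.64) = 0.64
  ((¬((p1 ∨ p2) ∨ (p1 ⊃ p1)) ∨ p1) ∨ p1) = max(0.64, 0.64) = 0.64
  ¬((¬((p1 ∨ p2) ∨ (p1 ⊃ p1)) ∨ p1) ∨ p1): Gödel ¬ of 0.64 = 0 (operand ≠ 0)
  Gödel value = 0
Łukasiewicz evaluation:
  (p1 ∨ p2) = max(0.64, 0.38) = 0.64
  (p1 ⊃ p1): min(1, 1 − 0.64 + 0.64) = 1
  ((p1 ∨ p2) ∨ (p1 ⊃ p1)) = max(0.64, 1) = 1
  ¬((p1 ∨ p2) ∨ (p1 ⊃ p1)): Łukasiewicz ¬ gives 1 − 1 = 0
  (¬((p1 ∨ p2) ∨ (p1 ⊃ p1)) ∨ p1) = max(0, 0.64) = 0.64
  ((¬((p1 ∨ p2) ∨ (p1 ⊃ p1)) ∨ p1) ∨ p1) = max(0.64, 0.64) = 0.64
  ¬((¬((p1 ∨ p2) ∨ (p1 ⊃ p1)) ∨ p1) ∨ p1): Łukasiewicz ¬ gives 1 − 0.64 = 0.36
  Łukasiewicz value = 0.36
Difference: 0 − 0.36 = -0.36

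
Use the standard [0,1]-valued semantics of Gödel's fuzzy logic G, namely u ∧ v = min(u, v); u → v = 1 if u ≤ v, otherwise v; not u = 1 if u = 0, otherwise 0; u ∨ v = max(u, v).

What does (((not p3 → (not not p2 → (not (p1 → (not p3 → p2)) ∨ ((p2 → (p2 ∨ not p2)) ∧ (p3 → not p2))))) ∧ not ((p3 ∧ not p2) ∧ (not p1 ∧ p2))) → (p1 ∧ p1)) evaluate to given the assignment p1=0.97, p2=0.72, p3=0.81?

not p3: Gödel ¬ of 0.81 = 0 (operand ≠ 0)
not p2: Gödel ¬ of 0.72 = 0 (operand ≠ 0)
not not p2: Gödel ¬ of 0 = 1 (operand is 0)
not p3: Gödel ¬ of 0.81 = 0 (operand ≠ 0)
(not p3 → p2): 0 ≤ 0.72, so result = 1
(p1 → (not p3 → p2)): 0.97 ≤ 1, so result = 1
not (p1 → (not p3 → p2)): Gödel ¬ of 1 = 0 (operand ≠ 0)
not p2: Gödel ¬ of 0.72 = 0 (operand ≠ 0)
(p2 ∨ not p2) = max(0.72, 0) = 0.72
(p2 → (p2 ∨ not p2)): 0.72 ≤ 0.72, so result = 1
not p2: Gödel ¬ of 0.72 = 0 (operand ≠ 0)
(p3 → not p2): 0.81 > 0, so result = 0
((p2 → (p2 ∨ not p2)) ∧ (p3 → not p2)) = min(1, 0) = 0
(not (p1 → (not p3 → p2)) ∨ ((p2 → (p2 ∨ not p2)) ∧ (p3 → not p2))) = max(0, 0) = 0
(not not p2 → (not (p1 → (not p3 → p2)) ∨ ((p2 → (p2 ∨ not p2)) ∧ (p3 → not p2)))): 1 > 0, so result = 0
(not p3 → (not not p2 → (not (p1 → (not p3 → p2)) ∨ ((p2 → (p2 ∨ not p2)) ∧ (p3 → not p2))))): 0 ≤ 0, so result = 1
not p2: Gödel ¬ of 0.72 = 0 (operand ≠ 0)
(p3 ∧ not p2) = min(0.81, 0) = 0
not p1: Gödel ¬ of 0.97 = 0 (operand ≠ 0)
(not p1 ∧ p2) = min(0, 0.72) = 0
((p3 ∧ not p2) ∧ (not p1 ∧ p2)) = min(0, 0) = 0
not ((p3 ∧ not p2) ∧ (not p1 ∧ p2)): Gödel ¬ of 0 = 1 (operand is 0)
((not p3 → (not not p2 → (not (p1 → (not p3 → p2)) ∨ ((p2 → (p2 ∨ not p2)) ∧ (p3 → not p2))))) ∧ not ((p3 ∧ not p2) ∧ (not p1 ∧ p2))) = min(1, 1) = 1
(p1 ∧ p1) = min(0.97, 0.97) = 0.97
(((not p3 → (not not p2 → (not (p1 → (not p3 → p2)) ∨ ((p2 → (p2 ∨ not p2)) ∧ (p3 → not p2))))) ∧ not ((p3 ∧ not p2) ∧ (not p1 ∧ p2))) → (p1 ∧ p1)): 1 > 0.97, so result = 0.97

0.97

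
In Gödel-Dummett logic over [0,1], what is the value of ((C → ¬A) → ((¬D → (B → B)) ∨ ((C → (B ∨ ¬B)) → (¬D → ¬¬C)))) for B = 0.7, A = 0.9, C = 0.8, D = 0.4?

1.00

¬A: Gödel ¬ of 0.9 = 0 (operand ≠ 0)
(C → ¬A): 0.8 > 0, so result = 0
¬D: Gödel ¬ of 0.4 = 0 (operand ≠ 0)
(B → B): 0.7 ≤ 0.7, so result = 1
(¬D → (B → B)): 0 ≤ 1, so result = 1
¬B: Gödel ¬ of 0.7 = 0 (operand ≠ 0)
(B ∨ ¬B) = max(0.7, 0) = 0.7
(C → (B ∨ ¬B)): 0.8 > 0.7, so result = 0.7
¬D: Gödel ¬ of 0.4 = 0 (operand ≠ 0)
¬C: Gödel ¬ of 0.8 = 0 (operand ≠ 0)
¬¬C: Gödel ¬ of 0 = 1 (operand is 0)
(¬D → ¬¬C): 0 ≤ 1, so result = 1
((C → (B ∨ ¬B)) → (¬D → ¬¬C)): 0.7 ≤ 1, so result = 1
((¬D → (B → B)) ∨ ((C → (B ∨ ¬B)) → (¬D → ¬¬C))) = max(1, 1) = 1
((C → ¬A) → ((¬D → (B → B)) ∨ ((C → (B ∨ ¬B)) → (¬D → ¬¬C)))): 0 ≤ 1, so result = 1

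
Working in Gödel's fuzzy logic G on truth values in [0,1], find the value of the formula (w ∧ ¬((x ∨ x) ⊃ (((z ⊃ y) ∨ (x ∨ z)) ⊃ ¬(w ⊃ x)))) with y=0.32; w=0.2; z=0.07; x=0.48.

(x ∨ x) = max(0.48, 0.48) = 0.48
(z ⊃ y): 0.07 ≤ 0.32, so result = 1
(x ∨ z) = max(0.48, 0.07) = 0.48
((z ⊃ y) ∨ (x ∨ z)) = max(1, 0.48) = 1
(w ⊃ x): 0.2 ≤ 0.48, so result = 1
¬(w ⊃ x): Gödel ¬ of 1 = 0 (operand ≠ 0)
(((z ⊃ y) ∨ (x ∨ z)) ⊃ ¬(w ⊃ x)): 1 > 0, so result = 0
((x ∨ x) ⊃ (((z ⊃ y) ∨ (x ∨ z)) ⊃ ¬(w ⊃ x))): 0.48 > 0, so result = 0
¬((x ∨ x) ⊃ (((z ⊃ y) ∨ (x ∨ z)) ⊃ ¬(w ⊃ x))): Gödel ¬ of 0 = 1 (operand is 0)
(w ∧ ¬((x ∨ x) ⊃ (((z ⊃ y) ∨ (x ∨ z)) ⊃ ¬(w ⊃ x)))) = min(0.2, 1) = 0.2

0.20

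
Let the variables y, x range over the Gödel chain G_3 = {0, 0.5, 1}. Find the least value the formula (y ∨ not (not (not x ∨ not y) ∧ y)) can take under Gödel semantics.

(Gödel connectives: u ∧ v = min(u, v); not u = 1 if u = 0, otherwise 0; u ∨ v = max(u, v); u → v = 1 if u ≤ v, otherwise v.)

The minimum is attained at y = 0.5, x = 0.5:
  not x: Gödel ¬ of 0.5 = 0 (operand ≠ 0)
  not y: Gödel ¬ of 0.5 = 0 (operand ≠ 0)
  (not x ∨ not y) = max(0, 0) = 0
  not (not x ∨ not y): Gödel ¬ of 0 = 1 (operand is 0)
  (not (not x ∨ not y) ∧ y) = min(1, 0.5) = 0.5
  not (not (not x ∨ not y) ∧ y): Gödel ¬ of 0.5 = 0 (operand ≠ 0)
  (y ∨ not (not (not x ∨ not y) ∧ y)) = max(0.5, 0) = 0.5
Checking all 9 assignments confirms none give a value below 0.50.

0.50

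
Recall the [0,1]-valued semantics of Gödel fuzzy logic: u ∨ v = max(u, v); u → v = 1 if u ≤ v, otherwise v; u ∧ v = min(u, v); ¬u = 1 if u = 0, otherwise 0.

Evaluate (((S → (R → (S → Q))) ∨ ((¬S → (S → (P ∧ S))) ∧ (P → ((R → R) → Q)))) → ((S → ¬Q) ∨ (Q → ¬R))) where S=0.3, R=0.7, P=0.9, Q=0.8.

(S → Q): 0.3 ≤ 0.8, so result = 1
(R → (S → Q)): 0.7 ≤ 1, so result = 1
(S → (R → (S → Q))): 0.3 ≤ 1, so result = 1
¬S: Gödel ¬ of 0.3 = 0 (operand ≠ 0)
(P ∧ S) = min(0.9, 0.3) = 0.3
(S → (P ∧ S)): 0.3 ≤ 0.3, so result = 1
(¬S → (S → (P ∧ S))): 0 ≤ 1, so result = 1
(R → R): 0.7 ≤ 0.7, so result = 1
((R → R) → Q): 1 > 0.8, so result = 0.8
(P → ((R → R) → Q)): 0.9 > 0.8, so result = 0.8
((¬S → (S → (P ∧ S))) ∧ (P → ((R → R) → Q))) = min(1, 0.8) = 0.8
((S → (R → (S → Q))) ∨ ((¬S → (S → (P ∧ S))) ∧ (P → ((R → R) → Q)))) = max(1, 0.8) = 1
¬Q: Gödel ¬ of 0.8 = 0 (operand ≠ 0)
(S → ¬Q): 0.3 > 0, so result = 0
¬R: Gödel ¬ of 0.7 = 0 (operand ≠ 0)
(Q → ¬R): 0.8 > 0, so result = 0
((S → ¬Q) ∨ (Q → ¬R)) = max(0, 0) = 0
(((S → (R → (S → Q))) ∨ ((¬S → (S → (P ∧ S))) ∧ (P → ((R → R) → Q)))) → ((S → ¬Q) ∨ (Q → ¬R))): 1 > 0, so result = 0

0.00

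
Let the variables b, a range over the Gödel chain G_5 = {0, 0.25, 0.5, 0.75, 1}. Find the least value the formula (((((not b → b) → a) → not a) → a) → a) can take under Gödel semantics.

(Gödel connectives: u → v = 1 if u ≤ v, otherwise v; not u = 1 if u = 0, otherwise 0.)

The minimum is attained at b = 0, a = 0.25:
  not b: Gödel ¬ of 0 = 1 (operand is 0)
  (not b → b): 1 > 0, so result = 0
  ((not b → b) → a): 0 ≤ 0.25, so result = 1
  not a: Gödel ¬ of 0.25 = 0 (operand ≠ 0)
  (((not b → b) → a) → not a): 1 > 0, so result = 0
  ((((not b → b) → a) → not a) → a): 0 ≤ 0.25, so result = 1
  (((((not b → b) → a) → not a) → a) → a): 1 > 0.25, so result = 0.25
Checking all 25 assignments confirms none give a value below 0.25.

0.25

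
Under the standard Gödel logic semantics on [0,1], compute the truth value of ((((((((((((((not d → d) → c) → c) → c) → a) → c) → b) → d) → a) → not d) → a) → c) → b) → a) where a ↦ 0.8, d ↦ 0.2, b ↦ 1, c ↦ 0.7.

not d: Gödel ¬ of 0.2 = 0 (operand ≠ 0)
(not d → d): 0 ≤ 0.2, so result = 1
((not d → d) → c): 1 > 0.7, so result = 0.7
(((not d → d) → c) → c): 0.7 ≤ 0.7, so result = 1
((((not d → d) → c) → c) → c): 1 > 0.7, so result = 0.7
(((((not d → d) → c) → c) → c) → a): 0.7 ≤ 0.8, so result = 1
((((((not d → d) → c) → c) → c) → a) → c): 1 > 0.7, so result = 0.7
(((((((not d → d) → c) → c) → c) → a) → c) → b): 0.7 ≤ 1, so result = 1
((((((((not d → d) → c) → c) → c) → a) → c) → b) → d): 1 > 0.2, so result = 0.2
(((((((((not d → d) → c) → c) → c) → a) → c) → b) → d) → a): 0.2 ≤ 0.8, so result = 1
not d: Gödel ¬ of 0.2 = 0 (operand ≠ 0)
((((((((((not d → d) → c) → c) → c) → a) → c) → b) → d) → a) → not d): 1 > 0, so result = 0
(((((((((((not d → d) → c) → c) → c) → a) → c) → b) → d) → a) → not d) → a): 0 ≤ 0.8, so result = 1
((((((((((((not d → d) → c) → c) → c) → a) → c) → b) → d) → a) → not d) → a) → c): 1 > 0.7, so result = 0.7
(((((((((((((not d → d) → c) → c) → c) → a) → c) → b) → d) → a) → not d) → a) → c) → b): 0.7 ≤ 1, so result = 1
((((((((((((((not d → d) → c) → c) → c) → a) → c) → b) → d) → a) → not d) → a) → c) → b) → a): 1 > 0.8, so result = 0.8

0.80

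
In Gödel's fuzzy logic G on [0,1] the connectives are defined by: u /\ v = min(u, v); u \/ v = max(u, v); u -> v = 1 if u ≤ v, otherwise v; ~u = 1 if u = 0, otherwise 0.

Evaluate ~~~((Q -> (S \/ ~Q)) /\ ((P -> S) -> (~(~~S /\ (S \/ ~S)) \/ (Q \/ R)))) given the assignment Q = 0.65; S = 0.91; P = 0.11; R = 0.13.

0.00

~Q: Gödel ¬ of 0.65 = 0 (operand ≠ 0)
(S \/ ~Q) = max(0.91, 0) = 0.91
(Q -> (S \/ ~Q)): 0.65 ≤ 0.91, so result = 1
(P -> S): 0.11 ≤ 0.91, so result = 1
~S: Gödel ¬ of 0.91 = 0 (operand ≠ 0)
~~S: Gödel ¬ of 0 = 1 (operand is 0)
~S: Gödel ¬ of 0.91 = 0 (operand ≠ 0)
(S \/ ~S) = max(0.91, 0) = 0.91
(~~S /\ (S \/ ~S)) = min(1, 0.91) = 0.91
~(~~S /\ (S \/ ~S)): Gödel ¬ of 0.91 = 0 (operand ≠ 0)
(Q \/ R) = max(0.65, 0.13) = 0.65
(~(~~S /\ (S \/ ~S)) \/ (Q \/ R)) = max(0, 0.65) = 0.65
((P -> S) -> (~(~~S /\ (S \/ ~S)) \/ (Q \/ R))): 1 > 0.65, so result = 0.65
((Q -> (S \/ ~Q)) /\ ((P -> S) -> (~(~~S /\ (S \/ ~S)) \/ (Q \/ R)))) = min(1, 0.65) = 0.65
~((Q -> (S \/ ~Q)) /\ ((P -> S) -> (~(~~S /\ (S \/ ~S)) \/ (Q \/ R)))): Gödel ¬ of 0.65 = 0 (operand ≠ 0)
~~((Q -> (S \/ ~Q)) /\ ((P -> S) -> (~(~~S /\ (S \/ ~S)) \/ (Q \/ R)))): Gödel ¬ of 0 = 1 (operand is 0)
~~~((Q -> (S \/ ~Q)) /\ ((P -> S) -> (~(~~S /\ (S \/ ~S)) \/ (Q \/ R)))): Gödel ¬ of 1 = 0 (operand ≠ 0)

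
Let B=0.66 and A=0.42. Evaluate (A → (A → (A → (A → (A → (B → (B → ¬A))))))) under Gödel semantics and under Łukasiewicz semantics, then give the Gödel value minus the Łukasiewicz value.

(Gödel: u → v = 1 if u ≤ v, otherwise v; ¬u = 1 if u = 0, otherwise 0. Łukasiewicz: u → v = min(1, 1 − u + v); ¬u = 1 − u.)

-1.00

Gödel evaluation:
  ¬A: Gödel ¬ of 0.42 = 0 (operand ≠ 0)
  (B → ¬A): 0.66 > 0, so result = 0
  (B → (B → ¬A)): 0.66 > 0, so result = 0
  (A → (B → (B → ¬A))): 0.42 > 0, so result = 0
  (A → (A → (B → (B → ¬A)))): 0.42 > 0, so result = 0
  (A → (A → (A → (B → (B → ¬A))))): 0.42 > 0, so result = 0
  (A → (A → (A → (A → (B → (B → ¬A)))))): 0.42 > 0, so result = 0
  (A → (A → (A → (A → (A → (B → (B → ¬A))))))): 0.42 > 0, so result = 0
  Gödel value = 0
Łukasiewicz evaluation:
  ¬A: Łukasiewicz ¬ gives 1 − 0.42 = 0.58
  (B → ¬A): min(1, 1 − 0.66 + 0.58) = 0.92
  (B → (B → ¬A)): min(1, 1 − 0.66 + 0.92) = 1
  (A → (B → (B → ¬A))): min(1, 1 − 0.42 + 1) = 1
  (A → (A → (B → (B → ¬A)))): min(1, 1 − 0.42 + 1) = 1
  (A → (A → (A → (B → (B → ¬A))))): min(1, 1 − 0.42 + 1) = 1
  (A → (A → (A → (A → (B → (B → ¬A)))))): min(1, 1 − 0.42 + 1) = 1
  (A → (A → (A → (A → (A → (B → (B → ¬A))))))): min(1, 1 − 0.42 + 1) = 1
  Łukasiewicz value = 1
Difference: 0 − 1 = -1.00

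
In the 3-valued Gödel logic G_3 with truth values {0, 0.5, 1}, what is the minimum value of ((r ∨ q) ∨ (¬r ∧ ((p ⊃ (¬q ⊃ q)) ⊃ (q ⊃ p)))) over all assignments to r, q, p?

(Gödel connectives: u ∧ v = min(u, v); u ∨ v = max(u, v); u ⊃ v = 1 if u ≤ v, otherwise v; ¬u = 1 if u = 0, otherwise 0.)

The minimum is attained at r = 0, q = 0.5, p = 0:
  (r ∨ q) = max(0, 0.5) = 0.5
  ¬r: Gödel ¬ of 0 = 1 (operand is 0)
  ¬q: Gödel ¬ of 0.5 = 0 (operand ≠ 0)
  (¬q ⊃ q): 0 ≤ 0.5, so result = 1
  (p ⊃ (¬q ⊃ q)): 0 ≤ 1, so result = 1
  (q ⊃ p): 0.5 > 0, so result = 0
  ((p ⊃ (¬q ⊃ q)) ⊃ (q ⊃ p)): 1 > 0, so result = 0
  (¬r ∧ ((p ⊃ (¬q ⊃ q)) ⊃ (q ⊃ p))) = min(1, 0) = 0
  ((r ∨ q) ∨ (¬r ∧ ((p ⊃ (¬q ⊃ q)) ⊃ (q ⊃ p)))) = max(0.5, 0) = 0.5
Checking all 27 assignments confirms none give a value below 0.50.

0.50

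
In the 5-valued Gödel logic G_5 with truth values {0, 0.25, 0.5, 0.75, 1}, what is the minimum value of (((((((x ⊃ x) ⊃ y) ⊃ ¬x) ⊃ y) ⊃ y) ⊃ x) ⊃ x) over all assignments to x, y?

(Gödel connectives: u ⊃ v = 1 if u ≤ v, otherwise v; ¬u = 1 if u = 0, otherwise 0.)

The minimum is attained at x = 0.25, y = 0.25:
  (x ⊃ x): 0.25 ≤ 0.25, so result = 1
  ((x ⊃ x) ⊃ y): 1 > 0.25, so result = 0.25
  ¬x: Gödel ¬ of 0.25 = 0 (operand ≠ 0)
  (((x ⊃ x) ⊃ y) ⊃ ¬x): 0.25 > 0, so result = 0
  ((((x ⊃ x) ⊃ y) ⊃ ¬x) ⊃ y): 0 ≤ 0.25, so result = 1
  (((((x ⊃ x) ⊃ y) ⊃ ¬x) ⊃ y) ⊃ y): 1 > 0.25, so result = 0.25
  ((((((x ⊃ x) ⊃ y) ⊃ ¬x) ⊃ y) ⊃ y) ⊃ x): 0.25 ≤ 0.25, so result = 1
  (((((((x ⊃ x) ⊃ y) ⊃ ¬x) ⊃ y) ⊃ y) ⊃ x) ⊃ x): 1 > 0.25, so result = 0.25
Checking all 25 assignments confirms none give a value below 0.25.

0.25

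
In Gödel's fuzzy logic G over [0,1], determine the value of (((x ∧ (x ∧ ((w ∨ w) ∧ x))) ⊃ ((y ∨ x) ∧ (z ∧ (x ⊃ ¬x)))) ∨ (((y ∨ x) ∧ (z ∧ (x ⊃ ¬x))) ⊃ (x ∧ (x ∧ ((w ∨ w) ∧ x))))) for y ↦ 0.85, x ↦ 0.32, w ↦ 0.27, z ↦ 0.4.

(w ∨ w) = max(0.27, 0.27) = 0.27
((w ∨ w) ∧ x) = min(0.27, 0.32) = 0.27
(x ∧ ((w ∨ w) ∧ x)) = min(0.32, 0.27) = 0.27
(x ∧ (x ∧ ((w ∨ w) ∧ x))) = min(0.32, 0.27) = 0.27
(y ∨ x) = max(0.85, 0.32) = 0.85
¬x: Gödel ¬ of 0.32 = 0 (operand ≠ 0)
(x ⊃ ¬x): 0.32 > 0, so result = 0
(z ∧ (x ⊃ ¬x)) = min(0.4, 0) = 0
((y ∨ x) ∧ (z ∧ (x ⊃ ¬x))) = min(0.85, 0) = 0
((x ∧ (x ∧ ((w ∨ w) ∧ x))) ⊃ ((y ∨ x) ∧ (z ∧ (x ⊃ ¬x)))): 0.27 > 0, so result = 0
(y ∨ x) = max(0.85, 0.32) = 0.85
¬x: Gödel ¬ of 0.32 = 0 (operand ≠ 0)
(x ⊃ ¬x): 0.32 > 0, so result = 0
(z ∧ (x ⊃ ¬x)) = min(0.4, 0) = 0
((y ∨ x) ∧ (z ∧ (x ⊃ ¬x))) = min(0.85, 0) = 0
(w ∨ w) = max(0.27, 0.27) = 0.27
((w ∨ w) ∧ x) = min(0.27, 0.32) = 0.27
(x ∧ ((w ∨ w) ∧ x)) = min(0.32, 0.27) = 0.27
(x ∧ (x ∧ ((w ∨ w) ∧ x))) = min(0.32, 0.27) = 0.27
(((y ∨ x) ∧ (z ∧ (x ⊃ ¬x))) ⊃ (x ∧ (x ∧ ((w ∨ w) ∧ x)))): 0 ≤ 0.27, so result = 1
(((x ∧ (x ∧ ((w ∨ w) ∧ x))) ⊃ ((y ∨ x) ∧ (z ∧ (x ⊃ ¬x)))) ∨ (((y ∨ x) ∧ (z ∧ (x ⊃ ¬x))) ⊃ (x ∧ (x ∧ ((w ∨ w) ∧ x))))) = max(0, 1) = 1

1.00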